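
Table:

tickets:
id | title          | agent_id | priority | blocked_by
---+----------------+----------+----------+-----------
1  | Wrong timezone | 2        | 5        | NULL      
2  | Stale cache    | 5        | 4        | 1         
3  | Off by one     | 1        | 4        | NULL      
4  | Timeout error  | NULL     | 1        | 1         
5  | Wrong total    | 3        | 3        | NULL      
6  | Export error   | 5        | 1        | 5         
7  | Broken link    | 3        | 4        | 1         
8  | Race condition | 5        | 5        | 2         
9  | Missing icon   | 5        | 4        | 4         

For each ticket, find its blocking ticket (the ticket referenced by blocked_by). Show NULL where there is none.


This is a self-join: tickets is joined to a second copy of itself, matching each row's blocked_by to another row's id. Use LEFT JOIN so rows with blocked_by=NULL are kept.
  - ticket 1 (Wrong timezone): blocked_by=NULL -> NULL
  - ticket 2 (Stale cache): blocked_by=1 -> Wrong timezone
  - ticket 3 (Off by one): blocked_by=NULL -> NULL
  - ticket 4 (Timeout error): blocked_by=1 -> Wrong timezone
  - ticket 5 (Wrong total): blocked_by=NULL -> NULL
  - ticket 6 (Export error): blocked_by=5 -> Wrong total
  - ticket 7 (Broken link): blocked_by=1 -> Wrong timezone
  - ticket 8 (Race condition): blocked_by=2 -> Stale cache
  - ticket 9 (Missing icon): blocked_by=4 -> Timeout error

SQL:
SELECT a.title AS item, b.title AS blocked_by
FROM tickets a
LEFT JOIN tickets b ON a.blocked_by = b.id

Result:
item           | blocked_by    
---------------+---------------
Wrong timezone | NULL          
Stale cache    | Wrong timezone
Off by one     | NULL          
Timeout error  | Wrong timezone
Wrong total    | NULL          
Export error   | Wrong total   
Broken link    | Wrong timezone
Race condition | Stale cache   
Missing icon   | Timeout error 


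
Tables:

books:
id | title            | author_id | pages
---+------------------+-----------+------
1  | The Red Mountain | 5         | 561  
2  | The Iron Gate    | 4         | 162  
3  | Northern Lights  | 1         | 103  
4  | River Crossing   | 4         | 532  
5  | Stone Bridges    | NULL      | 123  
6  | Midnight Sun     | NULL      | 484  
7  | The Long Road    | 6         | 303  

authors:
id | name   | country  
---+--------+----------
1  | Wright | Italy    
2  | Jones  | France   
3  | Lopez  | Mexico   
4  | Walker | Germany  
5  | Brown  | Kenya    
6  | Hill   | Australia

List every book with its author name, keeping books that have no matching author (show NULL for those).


LEFT JOIN keeps every row from books (the left table); where author_id has no match in authors, the author columns become NULL. Walk through each book:
  - book 1 (The Red Mountain): author_id=5 -> matches Brown
  - book 2 (The Iron Gate): author_id=4 -> matches Walker
  - book 3 (Northern Lights): author_id=1 -> matches Wright
  - book 4 (River Crossing): author_id=4 -> matches Walker
  - book 5 (Stone Bridges): author_id=NULL, no match -> kept with NULL
  - book 6 (Midnight Sun): author_id=NULL, no match -> kept with NULL
  - book 7 (The Long Road): author_id=6 -> matches Hill
All 7 rows appear; 2 have NULL author.

SQL:
SELECT a.title, b.name AS author
FROM books a
LEFT JOIN authors b ON a.author_id = b.id

Result:
title            | author
-----------------+-------
The Red Mountain | Brown 
The Iron Gate    | Walker
Northern Lights  | Wright
River Crossing   | Walker
Stone Bridges    | NULL  
Midnight Sun     | NULL  
The Long Road    | Hill  


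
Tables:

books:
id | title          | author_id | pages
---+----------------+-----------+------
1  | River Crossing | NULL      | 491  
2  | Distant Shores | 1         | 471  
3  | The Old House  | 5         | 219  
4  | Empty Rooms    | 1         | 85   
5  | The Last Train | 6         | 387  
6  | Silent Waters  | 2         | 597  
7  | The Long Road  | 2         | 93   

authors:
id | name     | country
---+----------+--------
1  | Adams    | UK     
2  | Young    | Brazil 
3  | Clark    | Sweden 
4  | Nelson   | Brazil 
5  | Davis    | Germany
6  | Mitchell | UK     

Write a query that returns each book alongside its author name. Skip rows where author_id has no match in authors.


INNER JOIN keeps only books rows whose author_id matches an id in authors. Walk through each book:
  - book 1 (River Crossing): author_id=NULL, no match -> dropped
  - book 2 (Distant Shores): author_id=1 -> matches Adams
  - book 3 (The Old House): author_id=5 -> matches Davis
  - book 4 (Empty Rooms): author_id=1 -> matches Adams
  - book 5 (The Last Train): author_id=6 -> matches Mitchell
  - book 6 (Silent Waters): author_id=2 -> matches Young
  - book 7 (The Long Road): author_id=2 -> matches Young
So 1 of 7 rows is dropped.

SQL:
SELECT a.title, b.name AS author
FROM books a
INNER JOIN authors b ON a.author_id = b.id

Result:
title          | author  
---------------+---------
Distant Shores | Adams   
The Old House  | Davis   
Empty Rooms    | Adams   
The Last Train | Mitchell
Silent Waters  | Young   
The Long Road  | Young   


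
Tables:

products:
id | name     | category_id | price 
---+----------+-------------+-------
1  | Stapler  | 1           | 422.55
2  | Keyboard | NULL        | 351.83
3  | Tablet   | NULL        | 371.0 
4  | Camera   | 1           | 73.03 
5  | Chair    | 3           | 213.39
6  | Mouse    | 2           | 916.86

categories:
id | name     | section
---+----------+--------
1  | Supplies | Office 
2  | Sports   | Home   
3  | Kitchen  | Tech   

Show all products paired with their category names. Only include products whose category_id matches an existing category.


INNER JOIN keeps only products rows whose category_id matches an id in categories. Walk through each product:
  - product 1 (Stapler): category_id=1 -> matches Supplies
  - product 2 (Keyboard): category_id=NULL, no match -> dropped
  - product 3 (Tablet): category_id=NULL, no match -> dropped
  - product 4 (Camera): category_id=1 -> matches Supplies
  - product 5 (Chair): category_id=3 -> matches Kitchen
  - product 6 (Mouse): category_id=2 -> matches Sports
So 2 of 6 rows are dropped.

SQL:
SELECT a.name, b.name AS category
FROM products a
INNER JOIN categories b ON a.category_id = b.id

Result:
name    | category
--------+---------
Stapler | Supplies
Camera  | Supplies
Chair   | Kitchen 
Mouse   | Sports  


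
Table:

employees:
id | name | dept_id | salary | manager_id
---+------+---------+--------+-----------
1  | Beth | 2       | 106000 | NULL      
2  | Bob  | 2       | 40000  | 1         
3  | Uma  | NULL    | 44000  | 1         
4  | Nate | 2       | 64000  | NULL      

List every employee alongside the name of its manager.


This is a self-join: employees is joined to a second copy of itself, matching each row's manager_id to another row's id. Use LEFT JOIN so rows with manager_id=NULL are kept.
  - employee 1 (Beth): manager_id=NULL -> NULL
  - employee 2 (Bob): manager_id=1 -> Beth
  - employee 3 (Uma): manager_id=1 -> Beth
  - employee 4 (Nate): manager_id=NULL -> NULL

SQL:
SELECT a.name AS item, b.name AS manager
FROM employees a
LEFT JOIN employees b ON a.manager_id = b.id

Result:
item | manager
-----+--------
Beth | NULL   
Bob  | Beth   
Uma  | Beth   
Nate | NULL   


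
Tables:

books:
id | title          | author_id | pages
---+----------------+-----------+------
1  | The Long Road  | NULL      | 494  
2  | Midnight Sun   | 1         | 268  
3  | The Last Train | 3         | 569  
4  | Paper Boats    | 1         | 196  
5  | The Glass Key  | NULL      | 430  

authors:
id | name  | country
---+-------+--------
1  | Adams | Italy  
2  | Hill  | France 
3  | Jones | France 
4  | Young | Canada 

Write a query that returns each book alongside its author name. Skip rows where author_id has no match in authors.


INNER JOIN keeps only books rows whose author_id matches an id in authors. Walk through each book:
  - book 1 (The Long Road): author_id=NULL, no match -> dropped
  - book 2 (Midnight Sun): author_id=1 -> matches Adams
  - book 3 (The Last Train): author_id=3 -> matches Jones
  - book 4 (Paper Boats): author_id=1 -> matches Adams
  - book 5 (The Glass Key): author_id=NULL, no match -> dropped
So 2 of 5 rows are dropped.

SQL:
SELECT a.title, b.name AS author
FROM books a
INNER JOIN authors b ON a.author_id = b.id

Result:
title          | author
---------------+-------
Midnight Sun   | Adams 
The Last Train | Jones 
Paper Boats    | Adams 


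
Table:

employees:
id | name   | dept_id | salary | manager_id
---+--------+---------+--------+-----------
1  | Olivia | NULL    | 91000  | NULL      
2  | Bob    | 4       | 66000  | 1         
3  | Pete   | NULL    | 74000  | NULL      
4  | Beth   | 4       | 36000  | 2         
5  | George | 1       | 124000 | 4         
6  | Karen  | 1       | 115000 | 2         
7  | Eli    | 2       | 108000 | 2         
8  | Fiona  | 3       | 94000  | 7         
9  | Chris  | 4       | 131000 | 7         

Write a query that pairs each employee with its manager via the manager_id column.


This is a self-join: employees is joined to a second copy of itself, matching each row's manager_id to another row's id. Use LEFT JOIN so rows with manager_id=NULL are kept.
  - employee 1 (Olivia): manager_id=NULL -> NULL
  - employee 2 (Bob): manager_id=1 -> Olivia
  - employee 3 (Pete): manager_id=NULL -> NULL
  - employee 4 (Beth): manager_id=2 -> Bob
  - employee 5 (George): manager_id=4 -> Beth
  - employee 6 (Karen): manager_id=2 -> Bob
  - employee 7 (Eli): manager_id=2 -> Bob
  - employee 8 (Fiona): manager_id=7 -> Eli
  - employee 9 (Chris): manager_id=7 -> Eli

SQL:
SELECT a.name AS item, b.name AS manager
FROM employees a
LEFT JOIN employees b ON a.manager_id = b.id

Result:
item   | manager
-------+--------
Olivia | NULL   
Bob    | Olivia 
Pete   | NULL   
Beth   | Bob    
George | Beth   
Karen  | Bob    
Eli    | Bob    
Fiona  | Eli    
Chris  | Eli    


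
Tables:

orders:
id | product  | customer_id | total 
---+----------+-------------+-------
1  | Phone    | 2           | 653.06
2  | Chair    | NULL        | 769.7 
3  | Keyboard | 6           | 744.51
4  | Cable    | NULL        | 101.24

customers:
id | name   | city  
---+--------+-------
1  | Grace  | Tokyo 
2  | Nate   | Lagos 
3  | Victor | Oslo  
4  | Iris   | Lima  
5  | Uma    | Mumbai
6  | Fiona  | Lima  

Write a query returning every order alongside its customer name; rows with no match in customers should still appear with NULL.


LEFT JOIN keeps every row from orders (the left table); where customer_id has no match in customers, the customer columns become NULL. Walk through each order:
  - order 1 (Phone): customer_id=2 -> matches Nate
  - order 2 (Chair): customer_id=NULL, no match -> kept with NULL
  - order 3 (Keyboard): customer_id=6 -> matches Fiona
  - order 4 (Cable): customer_id=NULL, no match -> kept with NULL
All 4 rows appear; 2 have NULL customer.

SQL:
SELECT a.product, b.name AS customer
FROM orders a
LEFT JOIN customers b ON a.customer_id = b.id

Result:
product  | customer
---------+---------
Phone    | Nate    
Chair    | NULL    
Keyboard | Fiona   
Cable    | NULL    


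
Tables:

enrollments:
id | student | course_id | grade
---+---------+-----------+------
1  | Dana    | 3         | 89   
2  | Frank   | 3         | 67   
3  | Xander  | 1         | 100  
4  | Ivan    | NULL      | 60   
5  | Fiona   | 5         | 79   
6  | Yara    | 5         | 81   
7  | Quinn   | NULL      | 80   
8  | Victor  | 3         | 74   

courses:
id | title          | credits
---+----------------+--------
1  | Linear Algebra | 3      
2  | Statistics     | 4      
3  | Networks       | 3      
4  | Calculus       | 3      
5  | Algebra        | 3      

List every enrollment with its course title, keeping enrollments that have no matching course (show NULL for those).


LEFT JOIN keeps every row from enrollments (the left table); where course_id has no match in courses, the course columns become NULL. Walk through each enrollment:
  - enrollment 1 (Dana): course_id=3 -> matches Networks
  - enrollment 2 (Frank): course_id=3 -> matches Networks
  - enrollment 3 (Xander): course_id=1 -> matches Linear Algebra
  - enrollment 4 (Ivan): course_id=NULL, no match -> kept with NULL
  - enrollment 5 (Fiona): course_id=5 -> matches Algebra
  - enrollment 6 (Yara): course_id=5 -> matches Algebra
  - enrollment 7 (Quinn): course_id=NULL, no match -> kept with NULL
  - enrollment 8 (Victor): course_id=3 -> matches Networks
All 8 rows appear; 2 have NULL course.

SQL:
SELECT a.student, b.title AS course
FROM enrollments a
LEFT JOIN courses b ON a.course_id = b.id

Result:
student | course        
--------+---------------
Dana    | Networks      
Frank   | Networks      
Xander  | Linear Algebra
Ivan    | NULL          
Fiona   | Algebra       
Yara    | Algebra       
Quinn   | NULL          
Victor  | Networks      


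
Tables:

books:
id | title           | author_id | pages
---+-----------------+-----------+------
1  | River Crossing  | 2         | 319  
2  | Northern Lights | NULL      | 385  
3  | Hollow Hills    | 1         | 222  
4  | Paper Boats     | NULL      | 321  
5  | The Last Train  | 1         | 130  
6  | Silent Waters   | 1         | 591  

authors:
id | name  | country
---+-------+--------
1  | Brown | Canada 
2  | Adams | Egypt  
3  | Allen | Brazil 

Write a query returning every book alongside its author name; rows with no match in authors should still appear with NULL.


LEFT JOIN keeps every row from books (the left table); where author_id has no match in authors, the author columns become NULL. Walk through each book:
  - book 1 (River Crossing): author_id=2 -> matches Adams
  - book 2 (Northern Lights): author_id=NULL, no match -> kept with NULL
  - book 3 (Hollow Hills): author_id=1 -> matches Brown
  - book 4 (Paper Boats): author_id=NULL, no match -> kept with NULL
  - book 5 (The Last Train): author_id=1 -> matches Brown
  - book 6 (Silent Waters): author_id=1 -> matches Brown
All 6 rows appear; 2 have NULL author.

SQL:
SELECT a.title, b.name AS author
FROM books a
LEFT JOIN authors b ON a.author_id = b.id

Result:
title           | author
----------------+-------
River Crossing  | Adams 
Northern Lights | NULL  
Hollow Hills    | Brown 
Paper Boats     | NULL  
The Last Train  | Brown 
Silent Waters   | Brown 


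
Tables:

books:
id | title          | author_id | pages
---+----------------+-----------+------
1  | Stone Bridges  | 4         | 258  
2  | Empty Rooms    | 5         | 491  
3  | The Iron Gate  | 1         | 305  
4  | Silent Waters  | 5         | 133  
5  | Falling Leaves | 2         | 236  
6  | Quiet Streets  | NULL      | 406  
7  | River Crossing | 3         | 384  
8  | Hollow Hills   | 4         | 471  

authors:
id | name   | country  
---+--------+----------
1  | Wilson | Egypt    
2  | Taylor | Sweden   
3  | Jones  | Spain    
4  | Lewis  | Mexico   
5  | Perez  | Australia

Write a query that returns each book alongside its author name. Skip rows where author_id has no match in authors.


INNER JOIN keeps only books rows whose author_id matches an id in authors. Walk through each book:
  - book 1 (Stone Bridges): author_id=4 -> matches Lewis
  - book 2 (Empty Rooms): author_id=5 -> matches Perez
  - book 3 (The Iron Gate): author_id=1 -> matches Wilson
  - book 4 (Silent Waters): author_id=5 -> matches Perez
  - book 5 (Falling Leaves): author_id=2 -> matches Taylor
  - book 6 (Quiet Streets): author_id=NULL, no match -> dropped
  - book 7 (River Crossing): author_id=3 -> matches Jones
  - book 8 (Hollow Hills): author_id=4 -> matches Lewis
So 1 of 8 rows is dropped.

SQL:
SELECT a.title, b.name AS author
FROM books a
INNER JOIN authors b ON a.author_id = b.id

Result:
title          | author
---------------+-------
Stone Bridges  | Lewis 
Empty Rooms    | Perez 
The Iron Gate  | Wilson
Silent Waters  | Perez 
Falling Leaves | Taylor
River Crossing | Jones 
Hollow Hills   | Lewis 


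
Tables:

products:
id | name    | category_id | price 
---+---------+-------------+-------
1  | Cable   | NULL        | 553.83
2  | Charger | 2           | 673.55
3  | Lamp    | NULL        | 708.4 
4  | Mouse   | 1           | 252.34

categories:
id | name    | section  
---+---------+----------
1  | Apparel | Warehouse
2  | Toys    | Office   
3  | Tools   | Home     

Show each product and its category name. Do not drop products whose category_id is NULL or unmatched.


LEFT JOIN keeps every row from products (the left table); where category_id has no match in categories, the category columns become NULL. Walk through each product:
  - product 1 (Cable): category_id=NULL, no match -> kept with NULL
  - product 2 (Charger): category_id=2 -> matches Toys
  - product 3 (Lamp): category_id=NULL, no match -> kept with NULL
  - product 4 (Mouse): category_id=1 -> matches Apparel
All 4 rows appear; 2 have NULL category.

SQL:
SELECT a.name, b.name AS category
FROM products a
LEFT JOIN categories b ON a.category_id = b.id

Result:
name    | category
--------+---------
Cable   | NULL    
Charger | Toys    
Lamp    | NULL    
Mouse   | Apparel 


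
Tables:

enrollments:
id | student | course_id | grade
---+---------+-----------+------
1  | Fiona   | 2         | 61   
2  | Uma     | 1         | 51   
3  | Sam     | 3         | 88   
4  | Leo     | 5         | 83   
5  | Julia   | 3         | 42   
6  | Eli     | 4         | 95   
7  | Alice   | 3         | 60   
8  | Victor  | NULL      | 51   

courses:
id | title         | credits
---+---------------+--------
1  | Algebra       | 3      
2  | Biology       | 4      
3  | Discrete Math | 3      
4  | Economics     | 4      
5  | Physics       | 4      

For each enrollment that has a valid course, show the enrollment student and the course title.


INNER JOIN keeps only enrollments rows whose course_id matches an id in courses. Walk through each enrollment:
  - enrollment 1 (Fiona): course_id=2 -> matches Biology
  - enrollment 2 (Uma): course_id=1 -> matches Algebra
  - enrollment 3 (Sam): course_id=3 -> matches Discrete Math
  - enrollment 4 (Leo): course_id=5 -> matches Physics
  - enrollment 5 (Julia): course_id=3 -> matches Discrete Math
  - enrollment 6 (Eli): course_id=4 -> matches Economics
  - enrollment 7 (Alice): course_id=3 -> matches Discrete Math
  - enrollment 8 (Victor): course_id=NULL, no match -> dropped
So 1 of 8 rows is dropped.

SQL:
SELECT a.student, b.title AS course
FROM enrollments a
INNER JOIN courses b ON a.course_id = b.id

Result:
student | course       
--------+--------------
Fiona   | Biology      
Uma     | Algebra      
Sam     | Discrete Math
Leo     | Physics      
Julia   | Discrete Math
Eli     | Economics    
Alice   | Discrete Math


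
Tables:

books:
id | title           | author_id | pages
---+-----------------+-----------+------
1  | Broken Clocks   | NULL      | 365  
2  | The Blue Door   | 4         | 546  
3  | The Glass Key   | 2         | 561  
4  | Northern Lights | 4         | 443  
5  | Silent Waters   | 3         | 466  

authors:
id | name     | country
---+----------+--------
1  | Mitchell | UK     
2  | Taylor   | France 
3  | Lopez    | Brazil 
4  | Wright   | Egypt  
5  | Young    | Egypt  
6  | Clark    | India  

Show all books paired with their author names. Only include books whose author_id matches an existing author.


INNER JOIN keeps only books rows whose author_id matches an id in authors. Walk through each book:
  - book 1 (Broken Clocks): author_id=NULL, no match -> dropped
  - book 2 (The Blue Door): author_id=4 -> matches Wright
  - book 3 (The Glass Key): author_id=2 -> matches Taylor
  - book 4 (Northern Lights): author_id=4 -> matches Wright
  - book 5 (Silent Waters): author_id=3 -> matches Lopez
So 1 of 5 rows is dropped.

SQL:
SELECT a.title, b.name AS author
FROM books a
INNER JOIN authors b ON a.author_id = b.id

Result:
title           | author
----------------+-------
The Blue Door   | Wright
The Glass Key   | Taylor
Northern Lights | Wright
Silent Waters   | Lopez 


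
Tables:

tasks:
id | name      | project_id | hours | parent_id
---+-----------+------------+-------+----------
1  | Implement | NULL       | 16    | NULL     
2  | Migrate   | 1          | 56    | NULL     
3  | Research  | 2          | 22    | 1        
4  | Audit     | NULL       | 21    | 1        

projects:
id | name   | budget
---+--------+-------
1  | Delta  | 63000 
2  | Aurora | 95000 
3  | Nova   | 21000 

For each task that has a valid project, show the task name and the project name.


INNER JOIN keeps only tasks rows whose project_id matches an id in projects. Walk through each task:
  - task 1 (Implement): project_id=NULL, no match -> dropped
  - task 2 (Migrate): project_id=1 -> matches Delta
  - task 3 (Research): project_id=2 -> matches Aurora
  - task 4 (Audit): project_id=NULL, no match -> dropped
So 2 of 4 rows are dropped.

SQL:
SELECT a.name, b.name AS project
FROM tasks a
INNER JOIN projects b ON a.project_id = b.id

Result:
name     | project
---------+--------
Migrate  | Delta  
Research | Aurora 


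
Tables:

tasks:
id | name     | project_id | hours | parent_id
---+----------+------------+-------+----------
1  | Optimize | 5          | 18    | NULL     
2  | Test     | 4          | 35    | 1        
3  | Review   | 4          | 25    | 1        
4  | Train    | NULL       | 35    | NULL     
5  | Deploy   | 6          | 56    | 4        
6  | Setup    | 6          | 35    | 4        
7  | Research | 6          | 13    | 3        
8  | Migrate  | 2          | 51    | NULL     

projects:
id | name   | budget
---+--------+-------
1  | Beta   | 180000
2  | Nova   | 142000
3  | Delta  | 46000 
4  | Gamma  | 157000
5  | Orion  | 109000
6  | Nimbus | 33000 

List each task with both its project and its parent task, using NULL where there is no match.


Two LEFT JOINs from the same base table tasks: one to projects via project_id, one to tasks itself via parent_id. Both are LEFT so every task is preserved.
Match against projects:
  - task 1 (Optimize): project_id=5 -> matches Orion
  - task 2 (Test): project_id=4 -> matches Gamma
  - task 3 (Review): project_id=4 -> matches Gamma
  - task 4 (Train): project_id=NULL, no match -> kept with NULL
  - task 5 (Deploy): project_id=6 -> matches Nimbus
  - task 6 (Setup): project_id=6 -> matches Nimbus
  - task 7 (Research): project_id=6 -> matches Nimbus
  - task 8 (Migrate): project_id=2 -> matches Nova
Match against tasks (self):
  - task 1 (Optimize): parent_id=NULL -> NULL
  - task 2 (Test): parent_id=1 -> Optimize
  - task 3 (Review): parent_id=1 -> Optimize
  - task 4 (Train): parent_id=NULL -> NULL
  - task 5 (Deploy): parent_id=4 -> Train
  - task 6 (Setup): parent_id=4 -> Train
  - task 7 (Research): parent_id=3 -> Review
  - task 8 (Migrate): parent_id=NULL -> NULL

SQL:
SELECT a.name, b.name AS project, c.name AS parent
FROM tasks a
LEFT JOIN projects b ON a.project_id = b.id
LEFT JOIN tasks c ON a.parent_id = c.id

Result:
name     | project | parent  
---------+---------+---------
Optimize | Orion   | NULL    
Test     | Gamma   | Optimize
Review   | Gamma   | Optimize
Train    | NULL    | NULL    
Deploy   | Nimbus  | Train   
Setup    | Nimbus  | Train   
Research | Nimbus  | Review  
Migrate  | Nova    | NULL    


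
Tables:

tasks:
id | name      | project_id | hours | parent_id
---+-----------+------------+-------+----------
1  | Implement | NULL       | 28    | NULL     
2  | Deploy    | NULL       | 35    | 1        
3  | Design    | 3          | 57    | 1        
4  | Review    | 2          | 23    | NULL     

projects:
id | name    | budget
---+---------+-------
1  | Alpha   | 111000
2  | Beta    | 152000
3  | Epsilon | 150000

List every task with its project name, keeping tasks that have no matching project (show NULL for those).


LEFT JOIN keeps every row from tasks (the left table); where project_id has no match in projects, the project columns become NULL. Walk through each task:
  - task 1 (Implement): project_id=NULL, no match -> kept with NULL
  - task 2 (Deploy): project_id=NULL, no match -> kept with NULL
  - task 3 (Design): project_id=3 -> matches Epsilon
  - task 4 (Review): project_id=2 -> matches Beta
All 4 rows appear; 2 have NULL project.

SQL:
SELECT a.name, b.name AS project
FROM tasks a
LEFT JOIN projects b ON a.project_id = b.id

Result:
name      | project
----------+--------
Implement | NULL   
Deploy    | NULL   
Design    | Epsilon
Review    | Beta   


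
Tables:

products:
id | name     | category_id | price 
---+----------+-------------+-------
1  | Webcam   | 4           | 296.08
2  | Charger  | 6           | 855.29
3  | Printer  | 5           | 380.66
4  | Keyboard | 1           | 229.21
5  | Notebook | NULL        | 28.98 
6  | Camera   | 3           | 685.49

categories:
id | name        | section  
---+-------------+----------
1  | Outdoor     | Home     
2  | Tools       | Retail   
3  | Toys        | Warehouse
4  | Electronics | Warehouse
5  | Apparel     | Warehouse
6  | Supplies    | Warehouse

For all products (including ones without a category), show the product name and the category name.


LEFT JOIN keeps every row from products (the left table); where category_id has no match in categories, the category columns become NULL. Walk through each product:
  - product 1 (Webcam): category_id=4 -> matches Electronics
  - product 2 (Charger): category_id=6 -> matches Supplies
  - product 3 (Printer): category_id=5 -> matches Apparel
  - product 4 (Keyboard): category_id=1 -> matches Outdoor
  - product 5 (Notebook): category_id=NULL, no match -> kept with NULL
  - product 6 (Camera): category_id=3 -> matches Toys
All 6 rows appear; 1 has NULL category.

SQL:
SELECT a.name, b.name AS category
FROM products a
LEFT JOIN categories b ON a.category_id = b.id

Result:
name     | category   
---------+------------
Webcam   | Electronics
Charger  | Supplies   
Printer  | Apparel    
Keyboard | Outdoor    
Notebook | NULL       
Camera   | Toys       


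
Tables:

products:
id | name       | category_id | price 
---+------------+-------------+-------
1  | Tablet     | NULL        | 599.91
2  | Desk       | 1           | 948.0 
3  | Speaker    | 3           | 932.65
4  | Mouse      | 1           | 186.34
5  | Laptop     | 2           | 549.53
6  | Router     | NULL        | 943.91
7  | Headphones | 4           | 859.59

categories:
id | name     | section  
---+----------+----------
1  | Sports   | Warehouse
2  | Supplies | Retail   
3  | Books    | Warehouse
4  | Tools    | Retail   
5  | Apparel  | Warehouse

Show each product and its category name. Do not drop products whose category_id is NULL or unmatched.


LEFT JOIN keeps every row from products (the left table); where category_id has no match in categories, the category columns become NULL. Walk through each product:
  - product 1 (Tablet): category_id=NULL, no match -> kept with NULL
  - product 2 (Desk): category_id=1 -> matches Sports
  - product 3 (Speaker): category_id=3 -> matches Books
  - product 4 (Mouse): category_id=1 -> matches Sports
  - product 5 (Laptop): category_id=2 -> matches Supplies
  - product 6 (Router): category_id=NULL, no match -> kept with NULL
  - product 7 (Headphones): category_id=4 -> matches Tools
All 7 rows appear; 2 have NULL category.

SQL:
SELECT a.name, b.name AS category
FROM products a
LEFT JOIN categories b ON a.category_id = b.id

Result:
name       | category
-----------+---------
Tablet     | NULL    
Desk       | Sports  
Speaker    | Books   
Mouse      | Sports  
Laptop     | Supplies
Router     | NULL    
Headphones | Tools   


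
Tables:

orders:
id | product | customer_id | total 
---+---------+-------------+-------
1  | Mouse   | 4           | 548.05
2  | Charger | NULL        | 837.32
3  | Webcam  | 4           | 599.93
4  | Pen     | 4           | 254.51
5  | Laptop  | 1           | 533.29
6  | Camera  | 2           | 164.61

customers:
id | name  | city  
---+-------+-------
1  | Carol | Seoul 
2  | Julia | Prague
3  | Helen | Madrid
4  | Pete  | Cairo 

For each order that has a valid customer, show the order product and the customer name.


INNER JOIN keeps only orders rows whose customer_id matches an id in customers. Walk through each order:
  - order 1 (Mouse): customer_id=4 -> matches Pete
  - order 2 (Charger): customer_id=NULL, no match -> dropped
  - order 3 (Webcam): customer_id=4 -> matches Pete
  - order 4 (Pen): customer_id=4 -> matches Pete
  - order 5 (Laptop): customer_id=1 -> matches Carol
  - order 6 (Camera): customer_id=2 -> matches Julia
So 1 of 6 rows is dropped.

SQL:
SELECT a.product, b.name AS customer
FROM orders a
INNER JOIN customers b ON a.customer_id = b.id

Result:
product | customer
--------+---------
Mouse   | Pete    
Webcam  | Pete    
Pen     | Pete    
Laptop  | Carol   
Camera  | Julia   


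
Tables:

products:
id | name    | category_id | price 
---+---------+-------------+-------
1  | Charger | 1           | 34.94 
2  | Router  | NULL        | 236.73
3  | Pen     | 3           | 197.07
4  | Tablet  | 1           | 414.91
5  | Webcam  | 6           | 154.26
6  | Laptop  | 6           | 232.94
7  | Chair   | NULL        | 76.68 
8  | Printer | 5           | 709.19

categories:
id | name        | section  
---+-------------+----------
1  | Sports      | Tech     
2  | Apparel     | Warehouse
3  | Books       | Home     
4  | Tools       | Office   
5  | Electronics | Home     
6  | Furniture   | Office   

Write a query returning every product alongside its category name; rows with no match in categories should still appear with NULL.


LEFT JOIN keeps every row from products (the left table); where category_id has no match in categories, the category columns become NULL. Walk through each product:
  - product 1 (Charger): category_id=1 -> matches Sports
  - product 2 (Router): category_id=NULL, no match -> kept with NULL
  - product 3 (Pen): category_id=3 -> matches Books
  - product 4 (Tablet): category_id=1 -> matches Sports
  - product 5 (Webcam): category_id=6 -> matches Furniture
  - product 6 (Laptop): category_id=6 -> matches Furniture
  - product 7 (Chair): category_id=NULL, no match -> kept with NULL
  - product 8 (Printer): category_id=5 -> matches Electronics
All 8 rows appear; 2 have NULL category.

SQL:
SELECT a.name, b.name AS category
FROM products a
LEFT JOIN categories b ON a.category_id = b.id

Result:
name    | category   
--------+------------
Charger | Sports     
Router  | NULL       
Pen     | Books      
Tablet  | Sports     
Webcam  | Furniture  
Laptop  | Furniture  
Chair   | NULL       
Printer | Electronics


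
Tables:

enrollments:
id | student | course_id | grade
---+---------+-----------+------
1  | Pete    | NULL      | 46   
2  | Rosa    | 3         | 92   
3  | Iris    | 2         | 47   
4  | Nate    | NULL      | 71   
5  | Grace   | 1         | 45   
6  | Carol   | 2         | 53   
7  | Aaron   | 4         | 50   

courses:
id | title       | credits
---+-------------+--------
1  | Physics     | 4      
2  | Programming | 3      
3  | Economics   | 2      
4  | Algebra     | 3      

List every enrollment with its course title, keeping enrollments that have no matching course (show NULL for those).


LEFT JOIN keeps every row from enrollments (the left table); where course_id has no match in courses, the course columns become NULL. Walk through each enrollment:
  - enrollment 1 (Pete): course_id=NULL, no match -> kept with NULL
  - enrollment 2 (Rosa): course_id=3 -> matches Economics
  - enrollment 3 (Iris): course_id=2 -> matches Programming
  - enrollment 4 (Nate): course_id=NULL, no match -> kept with NULL
  - enrollment 5 (Grace): course_id=1 -> matches Physics
  - enrollment 6 (Carol): course_id=2 -> matches Programming
  - enrollment 7 (Aaron): course_id=4 -> matches Algebra
All 7 rows appear; 2 have NULL course.

SQL:
SELECT a.student, b.title AS course
FROM enrollments a
LEFT JOIN courses b ON a.course_id = b.id

Result:
student | course     
--------+------------
Pete    | NULL       
Rosa    | Economics  
Iris    | Programming
Nate    | NULL       
Grace   | Physics    
Carol   | Programming
Aaron   | Algebra    


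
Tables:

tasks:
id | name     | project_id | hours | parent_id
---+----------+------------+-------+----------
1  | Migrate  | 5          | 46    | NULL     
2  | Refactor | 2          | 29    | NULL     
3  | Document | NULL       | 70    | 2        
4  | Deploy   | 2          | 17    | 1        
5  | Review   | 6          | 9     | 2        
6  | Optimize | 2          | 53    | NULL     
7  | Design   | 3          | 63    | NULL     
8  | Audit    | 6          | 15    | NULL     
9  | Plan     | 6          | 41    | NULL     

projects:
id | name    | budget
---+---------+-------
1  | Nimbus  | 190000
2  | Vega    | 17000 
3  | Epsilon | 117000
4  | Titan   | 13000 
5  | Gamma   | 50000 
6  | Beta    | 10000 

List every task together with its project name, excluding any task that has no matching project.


INNER JOIN keeps only tasks rows whose project_id matches an id in projects. Walk through each task:
  - task 1 (Migrate): project_id=5 -> matches Gamma
  - task 2 (Refactor): project_id=2 -> matches Vega
  - task 3 (Document): project_id=NULL, no match -> dropped
  - task 4 (Deploy): project_id=2 -> matches Vega
  - task 5 (Review): project_id=6 -> matches Beta
  - task 6 (Optimize): project_id=2 -> matches Vega
  - task 7 (Design): project_id=3 -> matches Epsilon
  - task 8 (Audit): project_id=6 -> matches Beta
  - task 9 (Plan): project_id=6 -> matches Beta
So 1 of 9 rows is dropped.

SQL:
SELECT a.name, b.name AS project
FROM tasks a
INNER JOIN projects b ON a.project_id = b.id

Result:
name     | project
---------+--------
Migrate  | Gamma  
Refactor | Vega   
Deploy   | Vega   
Review   | Beta   
Optimize | Vega   
Design   | Epsilon
Audit    | Beta   
Plan     | Beta   


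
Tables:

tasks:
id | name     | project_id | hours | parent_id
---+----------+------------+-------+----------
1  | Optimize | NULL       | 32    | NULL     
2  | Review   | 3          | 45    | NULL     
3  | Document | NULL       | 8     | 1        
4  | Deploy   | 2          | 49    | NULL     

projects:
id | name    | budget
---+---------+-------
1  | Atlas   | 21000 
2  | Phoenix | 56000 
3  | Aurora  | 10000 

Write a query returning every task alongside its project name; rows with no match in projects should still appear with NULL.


LEFT JOIN keeps every row from tasks (the left table); where project_id has no match in projects, the project columns become NULL. Walk through each task:
  - task 1 (Optimize): project_id=NULL, no match -> kept with NULL
  - task 2 (Review): project_id=3 -> matches Aurora
  - task 3 (Document): project_id=NULL, no match -> kept with NULL
  - task 4 (Deploy): project_id=2 -> matches Phoenix
All 4 rows appear; 2 have NULL project.

SQL:
SELECT a.name, b.name AS project
FROM tasks a
LEFT JOIN projects b ON a.project_id = b.id

Result:
name     | project
---------+--------
Optimize | NULL   
Review   | Aurora 
Document | NULL   
Deploy   | Phoenix


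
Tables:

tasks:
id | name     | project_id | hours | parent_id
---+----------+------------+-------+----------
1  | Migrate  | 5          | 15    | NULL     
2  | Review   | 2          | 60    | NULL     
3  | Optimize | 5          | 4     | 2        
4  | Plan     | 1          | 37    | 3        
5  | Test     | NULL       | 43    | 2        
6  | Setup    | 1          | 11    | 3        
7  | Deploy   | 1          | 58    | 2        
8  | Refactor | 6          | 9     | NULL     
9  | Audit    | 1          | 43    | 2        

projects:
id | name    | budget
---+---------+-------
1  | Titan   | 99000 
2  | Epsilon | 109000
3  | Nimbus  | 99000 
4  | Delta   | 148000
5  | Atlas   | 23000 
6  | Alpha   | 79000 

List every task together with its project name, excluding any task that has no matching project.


INNER JOIN keeps only tasks rows whose project_id matches an id in projects. Walk through each task:
  - task 1 (Migrate): project_id=5 -> matches Atlas
  - task 2 (Review): project_id=2 -> matches Epsilon
  - task 3 (Optimize): project_id=5 -> matches Atlas
  - task 4 (Plan): project_id=1 -> matches Titan
  - task 5 (Test): project_id=NULL, no match -> dropped
  - task 6 (Setup): project_id=1 -> matches Titan
  - task 7 (Deploy): project_id=1 -> matches Titan
  - task 8 (Refactor): project_id=6 -> matches Alpha
  - task 9 (Audit): project_id=1 -> matches Titan
So 1 of 9 rows is dropped.

SQL:
SELECT a.name, b.name AS project
FROM tasks a
INNER JOIN projects b ON a.project_id = b.id

Result:
name     | project
---------+--------
Migrate  | Atlas  
Review   | Epsilon
Optimize | Atlas  
Plan     | Titan  
Setup    | Titan  
Deploy   | Titan  
Refactor | Alpha  
Audit    | Titan  


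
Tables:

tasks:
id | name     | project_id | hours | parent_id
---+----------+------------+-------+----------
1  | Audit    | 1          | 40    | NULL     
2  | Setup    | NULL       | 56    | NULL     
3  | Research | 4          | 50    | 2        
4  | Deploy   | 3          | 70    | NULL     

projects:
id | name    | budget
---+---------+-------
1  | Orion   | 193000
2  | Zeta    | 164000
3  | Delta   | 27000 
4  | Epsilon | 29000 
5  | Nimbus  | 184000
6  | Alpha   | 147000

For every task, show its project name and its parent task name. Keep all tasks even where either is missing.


Two LEFT JOINs from the same base table tasks: one to projects via project_id, one to tasks itself via parent_id. Both are LEFT so every task is preserved.
Match against projects:
  - task 1 (Audit): project_id=1 -> matches Orion
  - task 2 (Setup): project_id=NULL, no match -> kept with NULL
  - task 3 (Research): project_id=4 -> matches Epsilon
  - task 4 (Deploy): project_id=3 -> matches Delta
Match against tasks (self):
  - task 1 (Audit): parent_id=NULL -> NULL
  - task 2 (Setup): parent_id=NULL -> NULL
  - task 3 (Research): parent_id=2 -> Setup
  - task 4 (Deploy): parent_id=NULL -> NULL

SQL:
SELECT a.name, b.name AS project, c.name AS parent
FROM tasks a
LEFT JOIN projects b ON a.project_id = b.id
LEFT JOIN tasks c ON a.parent_id = c.id

Result:
name     | project | parent
---------+---------+-------
Audit    | Orion   | NULL  
Setup    | NULL    | NULL  
Research | Epsilon | Setup 
Deploy   | Delta   | NULL  


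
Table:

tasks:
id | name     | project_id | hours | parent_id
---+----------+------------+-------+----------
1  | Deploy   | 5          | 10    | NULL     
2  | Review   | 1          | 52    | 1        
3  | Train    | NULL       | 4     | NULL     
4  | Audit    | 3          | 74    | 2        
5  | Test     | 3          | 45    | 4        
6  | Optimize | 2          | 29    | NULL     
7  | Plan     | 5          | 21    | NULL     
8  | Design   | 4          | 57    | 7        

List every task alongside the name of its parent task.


This is a self-join: tasks is joined to a second copy of itself, matching each row's parent_id to another row's id. Use LEFT JOIN so rows with parent_id=NULL are kept.
  - task 1 (Deploy): parent_id=NULL -> NULL
  - task 2 (Review): parent_id=1 -> Deploy
  - task 3 (Train): parent_id=NULL -> NULL
  - task 4 (Audit): parent_id=2 -> Review
  - task 5 (Test): parent_id=4 -> Audit
  - task 6 (Optimize): parent_id=NULL -> NULL
  - task 7 (Plan): parent_id=NULL -> NULL
  - task 8 (Design): parent_id=7 -> Plan

SQL:
SELECT a.name AS item, b.name AS parent
FROM tasks a
LEFT JOIN tasks b ON a.parent_id = b.id

Result:
item     | parent
---------+-------
Deploy   | NULL  
Review   | Deploy
Train    | NULL  
Audit    | Review
Test     | Audit 
Optimize | NULL  
Plan     | NULL  
Design   | Plan  


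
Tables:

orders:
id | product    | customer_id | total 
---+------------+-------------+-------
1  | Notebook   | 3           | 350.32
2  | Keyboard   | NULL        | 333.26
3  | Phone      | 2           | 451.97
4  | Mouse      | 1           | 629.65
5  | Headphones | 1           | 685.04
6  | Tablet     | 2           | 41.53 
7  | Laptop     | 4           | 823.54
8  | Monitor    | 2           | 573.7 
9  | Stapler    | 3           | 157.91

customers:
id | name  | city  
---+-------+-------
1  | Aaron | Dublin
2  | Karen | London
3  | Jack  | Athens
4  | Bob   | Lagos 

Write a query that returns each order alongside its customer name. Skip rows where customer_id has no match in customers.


INNER JOIN keeps only orders rows whose customer_id matches an id in customers. Walk through each order:
  - order 1 (Notebook): customer_id=3 -> matches Jack
  - order 2 (Keyboard): customer_id=NULL, no match -> dropped
  - order 3 (Phone): customer_id=2 -> matches Karen
  - order 4 (Mouse): customer_id=1 -> matches Aaron
  - order 5 (Headphones): customer_id=1 -> matches Aaron
  - order 6 (Tablet): customer_id=2 -> matches Karen
  - order 7 (Laptop): customer_id=4 -> matches Bob
  - order 8 (Monitor): customer_id=2 -> matches Karen
  - order 9 (Stapler): customer_id=3 -> matches Jack
So 1 of 9 rows is dropped.

SQL:
SELECT a.product, b.name AS customer
FROM orders a
INNER JOIN customers b ON a.customer_id = b.id

Result:
product    | customer
-----------+---------
Notebook   | Jack    
Phone      | Karen   
Mouse      | Aaron   
Headphones | Aaron   
Tablet     | Karen   
Laptop     | Bob     
Monitor    | Karen   
Stapler    | Jack    
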